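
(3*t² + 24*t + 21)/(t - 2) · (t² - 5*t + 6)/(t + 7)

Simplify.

Factor: 3*t² + 24*t + 21 = 3·(t + 7)·(t + 1);  t² - 5*t + 6 = (t - 2)·(t - 3)
Cancel the common factors (t - 2), (t + 7).

3*t² - 6*t - 9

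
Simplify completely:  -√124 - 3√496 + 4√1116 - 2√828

√124 = 2*√31; 3√496 = 12*√31; 4√1116 = 24*√31; 2√828 = 12*√23

-12*√23 + 10*√31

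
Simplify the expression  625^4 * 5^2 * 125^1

5^21

625^4 = 5^16; 5^2 = 5^2; 125^1 = 5^3
Combine exponents: 5^21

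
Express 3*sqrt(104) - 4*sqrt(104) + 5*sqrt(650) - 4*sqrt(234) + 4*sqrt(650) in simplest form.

31*sqrt(26)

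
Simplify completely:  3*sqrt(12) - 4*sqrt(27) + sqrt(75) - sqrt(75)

3*sqrt(12) = 6*sqrt(3); 4*sqrt(27) = 12*sqrt(3); sqrt(75) = 5*sqrt(3); sqrt(75) = 5*sqrt(3)
Combine: (6 - 12 + 5 - 5)·sqrt(3) = -6*sqrt(3)

-6*sqrt(3)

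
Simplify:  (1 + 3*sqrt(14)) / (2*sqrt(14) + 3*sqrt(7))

Multiply numerator and denominator by -3*sqrt(7) + 2*sqrt(14).
Denominator becomes -7; numerator becomes -63*sqrt(2) - 3*sqrt(7) + 2*sqrt(14) + 84.

(-84 - 2*sqrt(14) + 3*sqrt(7) + 63*sqrt(2))/7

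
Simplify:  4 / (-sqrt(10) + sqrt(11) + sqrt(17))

(-9*sqrt(10) + 2*sqrt(17) + 8*sqrt(11) + sqrt(1870))/53

Group as (sqrt(11) + sqrt(17)) - sqrt(10); multiply by (sqrt(11) + sqrt(17)) + sqrt(10), then rationalise the remaining surd.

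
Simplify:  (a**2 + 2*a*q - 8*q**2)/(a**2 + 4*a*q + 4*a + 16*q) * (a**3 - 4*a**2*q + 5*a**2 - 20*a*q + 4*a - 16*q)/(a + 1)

a**2 - 6*a*q + 8*q**2

Factor: a**2 + 2*a*q - 8*q**2 = (a + 4*q)*(a - 2*q);  a**2 + 4*a*q + 4*a + 16*q = (a + 4)*(a + 4*q);  a**3 - 4*a**2*q + 5*a**2 - 20*a*q + 4*a - 16*q = (a + 1)*(a + 4)*(a - 4*q)
Cancel the common factors (a + 1), (a + 4), (a + 4*q).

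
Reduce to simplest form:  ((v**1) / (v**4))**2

Inside the bracket: (v**-3)
Raise to the power 2: (v**-6)

v**(-6)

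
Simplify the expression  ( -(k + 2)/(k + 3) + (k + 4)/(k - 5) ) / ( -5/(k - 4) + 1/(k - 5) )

(-10*k² + 18*k + 88)/(4*k² - 9*k - 63)

Numerator: -(k + 2)/(k + 3) + (k + 4)/(k - 5) = (10*k + 22)/(k² - 2*k - 15)
Denominator: -5/(k - 4) + 1/(k - 5) = (-4*k + 21)/(k² - 9*k + 20)
Divide: ((10*k + 22)/(k² - 2*k - 15)) · ((k² - 9*k + 20)/(-4*k + 21)) = (-10*k² + 18*k + 88)/(4*k² - 9*k - 63)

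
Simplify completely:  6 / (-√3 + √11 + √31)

Group as (√11 + √31) - √3; multiply by (√11 + √31) + √3, then rationalise the remaining surd.

(-138*√11 - 12*√1023 + 234*√3 + 102*√31)/157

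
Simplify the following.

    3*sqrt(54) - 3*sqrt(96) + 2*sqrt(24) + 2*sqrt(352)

3*sqrt(54) = 9*sqrt(6); 3*sqrt(96) = 12*sqrt(6); 2*sqrt(24) = 4*sqrt(6); 2*sqrt(352) = 8*sqrt(22)

sqrt(6) + 8*sqrt(22)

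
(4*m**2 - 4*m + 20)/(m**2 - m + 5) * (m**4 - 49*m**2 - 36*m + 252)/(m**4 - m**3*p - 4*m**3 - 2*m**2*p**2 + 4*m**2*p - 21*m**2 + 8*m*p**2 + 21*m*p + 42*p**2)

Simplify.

(-4*m**2 - 16*m + 48)/(-m**2 + m*p + 2*p**2)

Factor: 4*m**2 - 4*m + 20 = 4*(m**2 - m + 5);  m**4 - 49*m**2 - 36*m + 252 = (m + 3)*(m - 2)*(m - 7)*(m + 6);  m**4 - m**3*p - 4*m**3 - 2*m**2*p**2 + 4*m**2*p - 21*m**2 + 8*m*p**2 + 21*m*p + 42*p**2 = (m + p)*(m - 7)*(m + 3)*(m - 2*p)
Cancel the common factors (m**2 - m + 5), (m + 3), (m - 7).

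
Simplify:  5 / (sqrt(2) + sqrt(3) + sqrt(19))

(-45*sqrt(3) - 50*sqrt(2) + 5*sqrt(114) + 35*sqrt(19))/86

Group as (sqrt(2) + sqrt(19)) + sqrt(3); multiply by (sqrt(2) + sqrt(19)) - sqrt(3), then rationalise the remaining surd.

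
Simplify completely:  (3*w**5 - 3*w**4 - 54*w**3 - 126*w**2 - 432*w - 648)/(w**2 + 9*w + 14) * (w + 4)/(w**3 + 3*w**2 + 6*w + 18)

(3*w**2 - 6*w - 72)/(w + 7)

Factor: 3*w**5 - 3*w**4 - 54*w**3 - 126*w**2 - 432*w - 648 = 3*(w**2 + 6)*(w + 2)*(w + 3)*(w - 6);  w**2 + 9*w + 14 = (w + 2)*(w + 7);  w**3 + 3*w**2 + 6*w + 18 = (w + 3)*(w**2 + 6)
Cancel the common factors (w**2 + 6), (w + 2), (w + 3).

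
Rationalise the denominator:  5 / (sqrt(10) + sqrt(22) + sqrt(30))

(-50*sqrt(66) + 5*sqrt(30) + 45*sqrt(22) + 105*sqrt(10))/438

Group as (sqrt(10) + sqrt(22)) + sqrt(30); multiply by (sqrt(10) + sqrt(22)) - sqrt(30), then rationalise the remaining surd.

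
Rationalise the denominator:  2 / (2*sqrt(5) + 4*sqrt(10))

(-sqrt(5) + 2*sqrt(10))/35

Multiply numerator and denominator by -4*sqrt(10) + 2*sqrt(5).
Denominator becomes -140; numerator becomes -8*sqrt(10) + 4*sqrt(5).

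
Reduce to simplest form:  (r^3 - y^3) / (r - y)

r^3 - y^3 = (r - y)(r^2 + r*y + y^2).

r^2 + r*y + y^2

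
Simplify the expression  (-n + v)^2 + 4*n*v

After expansion: n^2 + 2*n*v + v^2 — a perfect-square trinomial.

(n + v)^2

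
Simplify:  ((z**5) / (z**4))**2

Inside the bracket: z**1
Raise to the power 2: z**2

z**2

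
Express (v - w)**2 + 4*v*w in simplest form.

Expand the square and combine the 4*v*w term.

(v + w)**2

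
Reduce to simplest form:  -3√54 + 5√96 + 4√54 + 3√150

38*√6

3√54 = 9*√6; 5√96 = 20*√6; 4√54 = 12*√6; 3√150 = 15*√6
Combine: (-9 + 20 + 12 + 15)·√6 = 38*√6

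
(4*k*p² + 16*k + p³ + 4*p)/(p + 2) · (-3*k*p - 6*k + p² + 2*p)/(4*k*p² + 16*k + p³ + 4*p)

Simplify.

-3*k + p

Factor: 4*k*p² + 16*k + p³ + 4*p = (p² + 4)·(4*k + p);  -3*k*p - 6*k + p² + 2*p = (-3*k + p)·(p + 2);  4*k*p² + 16*k + p³ + 4*p = (p² + 4)·(4*k + p)
Cancel the common factors (p² + 4), (p + 2), (4*k + p).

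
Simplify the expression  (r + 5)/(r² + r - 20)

1/(r - 4)

Factor: r² + r - 20 = (r + 5)·(r - 4)
Cancel the common factor (r + 5).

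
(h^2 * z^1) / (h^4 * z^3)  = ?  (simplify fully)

Quotient: (h^-2) * (z^-2)

1/(h^2*z^2)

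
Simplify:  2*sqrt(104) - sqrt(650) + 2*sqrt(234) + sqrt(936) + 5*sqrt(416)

31*sqrt(26)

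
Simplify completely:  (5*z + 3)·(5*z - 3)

25*z² - 9

Product of conjugates: (P+Q)(P-Q) = P^2 - Q^2.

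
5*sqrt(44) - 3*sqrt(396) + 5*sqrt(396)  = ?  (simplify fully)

22*sqrt(11)

5*sqrt(44) = 10*sqrt(11); 3*sqrt(396) = 18*sqrt(11); 5*sqrt(396) = 30*sqrt(11)
Combine: (10 - 18 + 30)·sqrt(11) = 22*sqrt(11)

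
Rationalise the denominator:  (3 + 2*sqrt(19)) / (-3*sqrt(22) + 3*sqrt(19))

(-2*sqrt(418) - 38 - 3*sqrt(22) - 3*sqrt(19))/9

Multiply numerator and denominator by 3*sqrt(19) + 3*sqrt(22).
Denominator becomes -27; numerator becomes 9*sqrt(19) + 9*sqrt(22) + 114 + 6*sqrt(418).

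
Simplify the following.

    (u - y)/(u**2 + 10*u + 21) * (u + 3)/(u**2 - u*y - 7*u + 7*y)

1/(u**2 - 49)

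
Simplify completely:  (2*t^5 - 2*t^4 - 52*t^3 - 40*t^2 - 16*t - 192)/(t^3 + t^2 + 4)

2*t^2 - 4*t - 48

Factor: 2*t^5 - 2*t^4 - 52*t^3 - 40*t^2 - 16*t - 192 = 2*(t + 2)*(t + 4)*(t - 6)*(t^2 - t + 2);  t^3 + t^2 + 4 = (t^2 - t + 2)*(t + 2)
Cancel the common factors (t^2 - t + 2), (t + 2).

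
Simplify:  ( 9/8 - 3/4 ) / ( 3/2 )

Numerator: 9/8 - 3/4 = 3/8
Denominator: 3/2 = 3/2
Divide: (3/8) · (2/3) = 1/4

1/4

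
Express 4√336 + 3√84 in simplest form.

22*√21

4√336 = 16*√21; 3√84 = 6*√21
Combine: (16 + 6)·√21 = 22*√21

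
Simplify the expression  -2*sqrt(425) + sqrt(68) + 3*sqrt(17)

2*sqrt(425) = 10*sqrt(17); sqrt(68) = 2*sqrt(17); 3*sqrt(17) = 3*sqrt(17)
Combine: (-10 + 2 + 3)·sqrt(17) = -5*sqrt(17)

-5*sqrt(17)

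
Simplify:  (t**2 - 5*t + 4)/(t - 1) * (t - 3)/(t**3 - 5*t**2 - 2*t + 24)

1/(t + 2)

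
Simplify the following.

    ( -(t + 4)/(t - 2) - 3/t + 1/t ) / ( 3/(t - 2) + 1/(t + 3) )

Numerator: -(t + 4)/(t - 2) - 3/t + 1/t = (-t^2 - 6*t + 4)/(t^2 - 2*t)
Denominator: 3/(t - 2) + 1/(t + 3) = (4*t + 7)/(t^2 + t - 6)
Divide: ((-t^2 - 6*t + 4)/(t^2 - 2*t)) · ((t^2 + t - 6)/(4*t + 7)) = (-t^3 - 9*t^2 - 14*t + 12)/(4*t^2 + 7*t)

(-t^3 - 9*t^2 - 14*t + 12)/(4*t^2 + 7*t)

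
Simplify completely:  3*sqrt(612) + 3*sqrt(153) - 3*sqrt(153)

18*sqrt(17)

3*sqrt(612) = 18*sqrt(17); 3*sqrt(153) = 9*sqrt(17); 3*sqrt(153) = 9*sqrt(17)
Combine: (18 + 9 - 9)·sqrt(17) = 18*sqrt(17)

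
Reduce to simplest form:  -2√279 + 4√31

2√279 = 6*√31; 4√31 = 4*√31
Combine: (-6 + 4)·√31 = -2*√31

-2*√31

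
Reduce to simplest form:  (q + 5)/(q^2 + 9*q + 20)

1/(q + 4)

Factor: q^2 + 9*q + 20 = (q + 5)*(q + 4)
Cancel the common factor (q + 5).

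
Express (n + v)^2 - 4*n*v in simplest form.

Expand the square and combine the 4*n*v term.

(n - v)^2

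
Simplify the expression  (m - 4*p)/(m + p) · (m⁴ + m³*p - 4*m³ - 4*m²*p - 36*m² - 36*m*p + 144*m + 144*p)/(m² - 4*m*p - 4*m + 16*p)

m² - 36

Factor: m⁴ + m³*p - 4*m³ - 4*m²*p - 36*m² - 36*m*p + 144*m + 144*p = (m + 6)·(m - 4)·(m + p)·(m - 6);  m² - 4*m*p - 4*m + 16*p = (m - 4)·(m - 4*p)
Cancel the common factors (m - 4*p), (m - 4), (m + p).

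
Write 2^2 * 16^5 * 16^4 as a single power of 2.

2^2 = 2^2; 16^5 = 2^20; 16^4 = 2^16
Combine exponents: 2^38

2^38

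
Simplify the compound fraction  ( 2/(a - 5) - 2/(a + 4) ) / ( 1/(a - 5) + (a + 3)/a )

18*a/(a³ + 3*a² - 19*a - 60)

Numerator: 2/(a - 5) - 2/(a + 4) = 18/(a² - a - 20)
Denominator: 1/(a - 5) + (a + 3)/a = (a² - a - 15)/(a² - 5*a)
Divide: (18/(a² - a - 20)) · ((a² - 5*a)/(a² - a - 15)) = 18*a/(a³ + 3*a² - 19*a - 60)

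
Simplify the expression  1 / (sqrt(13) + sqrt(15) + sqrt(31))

(-2*sqrt(6045) - 3*sqrt(31) + 29*sqrt(15) + 33*sqrt(13))/771

Group as (sqrt(13) + sqrt(15)) + sqrt(31); multiply by (sqrt(13) + sqrt(15)) - sqrt(31), then rationalise the remaining surd.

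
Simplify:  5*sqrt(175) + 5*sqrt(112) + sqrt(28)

47*sqrt(7)

5*sqrt(175) = 25*sqrt(7); 5*sqrt(112) = 20*sqrt(7); sqrt(28) = 2*sqrt(7)
Combine: (25 + 20 + 2)·sqrt(7) = 47*sqrt(7)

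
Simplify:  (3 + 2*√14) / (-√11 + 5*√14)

(3*√11 + 2*√154 + 15*√14 + 140)/339

Multiply numerator and denominator by √11 + 5*√14.
Denominator becomes 339; numerator becomes 3*√11 + 2*√154 + 15*√14 + 140.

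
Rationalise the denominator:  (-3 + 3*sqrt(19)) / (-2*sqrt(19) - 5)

(-43 + 7*sqrt(19))/17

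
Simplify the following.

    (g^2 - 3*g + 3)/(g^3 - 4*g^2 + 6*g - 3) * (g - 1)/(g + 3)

1/(g + 3)

Factor: g^3 - 4*g^2 + 6*g - 3 = (g^2 - 3*g + 3)*(g - 1)
Cancel the common factors (g^2 - 3*g + 3), (g - 1).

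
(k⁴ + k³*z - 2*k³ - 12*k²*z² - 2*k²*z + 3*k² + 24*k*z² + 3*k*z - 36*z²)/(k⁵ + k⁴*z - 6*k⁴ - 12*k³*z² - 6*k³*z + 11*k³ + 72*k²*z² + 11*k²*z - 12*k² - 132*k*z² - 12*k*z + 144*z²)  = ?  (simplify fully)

1/(k - 4)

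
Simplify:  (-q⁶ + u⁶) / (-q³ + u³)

Difference of sixth powers: factor out (-q³ + u³).

q³ + u³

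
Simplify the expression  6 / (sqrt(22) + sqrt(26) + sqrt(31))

(-24*sqrt(4433) + 102*sqrt(31) + 162*sqrt(26) + 210*sqrt(22))/1999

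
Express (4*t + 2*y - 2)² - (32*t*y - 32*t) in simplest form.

4*(2*t - y + 1)²

Expand the square and combine the (32*t*y - 32*t) term.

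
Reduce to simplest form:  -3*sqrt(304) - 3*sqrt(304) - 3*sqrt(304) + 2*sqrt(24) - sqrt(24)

3*sqrt(304) = 12*sqrt(19); 3*sqrt(304) = 12*sqrt(19); 3*sqrt(304) = 12*sqrt(19); 2*sqrt(24) = 4*sqrt(6); sqrt(24) = 2*sqrt(6)

-36*sqrt(19) + 2*sqrt(6)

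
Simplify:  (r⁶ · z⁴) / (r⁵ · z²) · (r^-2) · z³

z⁵/r

Quotient: r¹ · z²
Multiply by (r^-2) · z³: add exponents.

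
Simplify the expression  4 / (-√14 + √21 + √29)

(-36*√14 + 6*√29 + 22*√21 + 14*√174)/285

Group as (√21 + √29) - √14; multiply by (√21 + √29) + √14, then rationalise the remaining surd.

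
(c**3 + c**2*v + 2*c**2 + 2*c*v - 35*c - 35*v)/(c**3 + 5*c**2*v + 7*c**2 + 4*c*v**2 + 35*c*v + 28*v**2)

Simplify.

Factor: c**3 + c**2*v + 2*c**2 + 2*c*v - 35*c - 35*v = (c + 7)*(c + v)*(c - 5);  c**3 + 5*c**2*v + 7*c**2 + 4*c*v**2 + 35*c*v + 28*v**2 = (c + v)*(c + 7)*(c + 4*v)
Cancel the common factors (c + 7), (c + v).

(c - 5)/(c + 4*v)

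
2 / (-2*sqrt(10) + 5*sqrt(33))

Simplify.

Multiply numerator and denominator by 2*sqrt(10) + 5*sqrt(33).
Denominator becomes 785; numerator becomes 4*sqrt(10) + 10*sqrt(33).

(4*sqrt(10) + 10*sqrt(33))/785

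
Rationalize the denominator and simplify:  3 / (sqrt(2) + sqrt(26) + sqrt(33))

Group as (sqrt(26) + sqrt(33)) + sqrt(2); multiply by (sqrt(26) + sqrt(33)) - sqrt(2), then rationalise the remaining surd.

(-4*sqrt(429) - 5*sqrt(33) + 9*sqrt(26) + 57*sqrt(2))/61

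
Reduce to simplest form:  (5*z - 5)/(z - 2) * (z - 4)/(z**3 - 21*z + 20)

5/(z**2 + 3*z - 10)

Factor: 5*z - 5 = 5*(z - 1);  z**3 - 21*z + 20 = (z - 4)*(z + 5)*(z - 1)
Cancel the common factors (z - 4), (z - 1).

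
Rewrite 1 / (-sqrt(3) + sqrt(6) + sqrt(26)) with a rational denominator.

(-23*sqrt(6) - 12*sqrt(13) + 29*sqrt(3) + 17*sqrt(26))/217

Group as (sqrt(6) + sqrt(26)) - sqrt(3); multiply by (sqrt(6) + sqrt(26)) + sqrt(3), then rationalise the remaining surd.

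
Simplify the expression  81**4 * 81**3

3**28

81**4 = 3**16; 81**3 = 3**12
Combine exponents: 3**28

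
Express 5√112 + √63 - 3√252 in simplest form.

5√112 = 20*√7; √63 = 3*√7; 3√252 = 18*√7
Combine: (20 + 3 - 18)·√7 = 5*√7

5*√7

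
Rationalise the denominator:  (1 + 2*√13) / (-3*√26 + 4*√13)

(-78*√2 - 104 - 3*√26 - 4*√13)/26

Multiply numerator and denominator by 4*√13 + 3*√26.
Denominator becomes -26; numerator becomes 4*√13 + 3*√26 + 104 + 78*√2.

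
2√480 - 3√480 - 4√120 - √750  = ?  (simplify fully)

-17*√30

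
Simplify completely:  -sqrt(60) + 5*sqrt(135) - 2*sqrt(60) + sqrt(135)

12*sqrt(15)

sqrt(60) = 2*sqrt(15); 5*sqrt(135) = 15*sqrt(15); 2*sqrt(60) = 4*sqrt(15); sqrt(135) = 3*sqrt(15)
Combine: (-2 + 15 - 4 + 3)·sqrt(15) = 12*sqrt(15)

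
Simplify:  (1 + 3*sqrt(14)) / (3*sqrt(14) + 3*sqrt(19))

(-42 - sqrt(14) + sqrt(19) + 3*sqrt(266))/15

Multiply numerator and denominator by -3*sqrt(19) + 3*sqrt(14).
Denominator becomes -45; numerator becomes -9*sqrt(266) - 3*sqrt(19) + 3*sqrt(14) + 126.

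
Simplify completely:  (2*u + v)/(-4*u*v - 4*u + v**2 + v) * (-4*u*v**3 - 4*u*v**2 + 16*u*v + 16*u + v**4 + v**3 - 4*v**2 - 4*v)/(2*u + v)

Factor: -4*u*v - 4*u + v**2 + v = (-4*u + v)*(v + 1);  -4*u*v**3 - 4*u*v**2 + 16*u*v + 16*u + v**4 + v**3 - 4*v**2 - 4*v = (v + 1)*(v + 2)*(-4*u + v)*(v - 2)
Cancel the common factors (-4*u + v), (v + 1), (2*u + v).

v**2 - 4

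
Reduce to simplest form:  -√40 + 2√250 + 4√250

√40 = 2*√10; 2√250 = 10*√10; 4√250 = 20*√10
Combine: (-2 + 10 + 20)·√10 = 28*√10

28*√10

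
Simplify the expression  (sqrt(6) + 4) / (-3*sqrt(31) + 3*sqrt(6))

(-4*sqrt(31) - sqrt(186) - 4*sqrt(6) - 6)/75

Multiply numerator and denominator by 3*sqrt(6) + 3*sqrt(31).
Denominator becomes -225; numerator becomes 18 + 12*sqrt(6) + 3*sqrt(186) + 12*sqrt(31).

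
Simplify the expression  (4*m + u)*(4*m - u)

16*m^2 - u^2

Difference of squares with P = 4*m, Q = u.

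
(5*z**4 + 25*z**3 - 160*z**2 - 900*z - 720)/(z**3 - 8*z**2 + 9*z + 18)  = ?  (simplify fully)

(5*z**2 + 50*z + 120)/(z - 3)

Factor: 5*z**4 + 25*z**3 - 160*z**2 - 900*z - 720 = 5*(z + 1)*(z + 6)*(z - 6)*(z + 4);  z**3 - 8*z**2 + 9*z + 18 = (z + 1)*(z - 3)*(z - 6)
Cancel the common factors (z - 6), (z + 1).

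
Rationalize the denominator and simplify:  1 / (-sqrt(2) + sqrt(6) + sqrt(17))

Group as (sqrt(6) + sqrt(17)) - sqrt(2); multiply by (sqrt(6) + sqrt(17)) + sqrt(2), then rationalise the remaining surd.

(-13*sqrt(6) - 4*sqrt(51) + 21*sqrt(2) + 9*sqrt(17))/33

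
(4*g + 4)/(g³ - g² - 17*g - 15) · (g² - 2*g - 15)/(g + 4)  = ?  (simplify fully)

Factor: 4*g + 4 = 4·(g + 1);  g³ - g² - 17*g - 15 = (g - 5)·(g + 1)·(g + 3);  g² - 2*g - 15 = (g + 3)·(g - 5)
Cancel the common factors (g - 5), (g + 1), (g + 3).

4/(g + 4)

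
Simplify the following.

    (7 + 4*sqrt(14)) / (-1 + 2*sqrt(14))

(18*sqrt(14) + 119)/55

Multiply numerator and denominator by -2*sqrt(14) - 1.
Denominator becomes -55; numerator becomes -119 - 18*sqrt(14).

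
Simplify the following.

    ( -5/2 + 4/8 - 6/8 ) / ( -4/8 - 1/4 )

11/3

Numerator: -5/2 + 4/8 - 6/8 = -11/4
Denominator: -4/8 - 1/4 = -3/4
Divide: (-11/4) · (-4/3) = 11/3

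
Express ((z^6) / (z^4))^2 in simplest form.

z^4

Inside the bracket: z^2
Raise to the power 2: z^4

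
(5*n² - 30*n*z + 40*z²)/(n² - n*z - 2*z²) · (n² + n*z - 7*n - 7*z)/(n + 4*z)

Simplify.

(5*n² - 20*n*z - 35*n + 140*z)/(n + 4*z)

Factor: 5*n² - 30*n*z + 40*z² = 5·(n - 2*z)·(n - 4*z);  n² - n*z - 2*z² = (n - 2*z)·(n + z);  n² + n*z - 7*n - 7*z = (n + z)·(n - 7)
Cancel the common factors (n + z), (n - 2*z).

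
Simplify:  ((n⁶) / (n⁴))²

Inside the bracket: n²
Raise to the power 2: n⁴

n⁴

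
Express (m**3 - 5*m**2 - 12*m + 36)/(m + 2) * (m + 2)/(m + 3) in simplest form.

Factor: m**3 - 5*m**2 - 12*m + 36 = (m - 2)*(m - 6)*(m + 3)
Cancel the common factors (m + 3), (m + 2).

m**2 - 8*m + 12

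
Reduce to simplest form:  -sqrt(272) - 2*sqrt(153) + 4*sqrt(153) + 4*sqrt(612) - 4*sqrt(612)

sqrt(272) = 4*sqrt(17); 2*sqrt(153) = 6*sqrt(17); 4*sqrt(153) = 12*sqrt(17); 4*sqrt(612) = 24*sqrt(17); 4*sqrt(612) = 24*sqrt(17)
Combine: (-4 - 6 + 12 + 24 - 24)·sqrt(17) = 2*sqrt(17)

2*sqrt(17)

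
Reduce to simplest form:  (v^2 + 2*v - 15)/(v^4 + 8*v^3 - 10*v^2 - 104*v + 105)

1/(v^2 + 6*v - 7)

Factor: v^2 + 2*v - 15 = (v - 3)*(v + 5);  v^4 + 8*v^3 - 10*v^2 - 104*v + 105 = (v - 3)*(v + 7)*(v + 5)*(v - 1)
Cancel the common factors (v - 3), (v + 5).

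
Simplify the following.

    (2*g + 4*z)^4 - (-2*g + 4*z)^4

256*g*z*(g^2 + 4*z^2)

Only the odd-power cross terms survive.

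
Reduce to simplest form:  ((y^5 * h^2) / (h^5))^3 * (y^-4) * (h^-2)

y^11/h^11

Inside the bracket: y^5 * (h^-3)
Raise to the power 3: y^15 * (h^-9)
Multiply by (y^-4) * (h^-2): add exponents.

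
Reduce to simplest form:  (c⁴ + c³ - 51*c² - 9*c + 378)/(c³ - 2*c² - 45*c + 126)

c + 3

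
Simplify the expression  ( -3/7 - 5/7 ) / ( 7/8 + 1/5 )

-320/301

Numerator: -3/7 - 5/7 = -8/7
Denominator: 7/8 + 1/5 = 43/40
Divide: (-8/7) · (40/43) = -320/301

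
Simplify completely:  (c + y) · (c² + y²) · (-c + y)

-c⁴ + y⁴

Pair the conjugate factors: (y+c)(y-c) = -c² + y², then repeat with the next factor.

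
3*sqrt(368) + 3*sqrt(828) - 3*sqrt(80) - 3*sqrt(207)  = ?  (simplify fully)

-12*sqrt(5) + 21*sqrt(23)

3*sqrt(368) = 12*sqrt(23); 3*sqrt(828) = 18*sqrt(23); 3*sqrt(80) = 12*sqrt(5); 3*sqrt(207) = 9*sqrt(23)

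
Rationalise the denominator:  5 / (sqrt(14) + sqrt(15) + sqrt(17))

(-5*sqrt(3570) + 30*sqrt(17) + 40*sqrt(15) + 45*sqrt(14))/348

Group as (sqrt(14) + sqrt(15)) + sqrt(17); multiply by (sqrt(14) + sqrt(15)) - sqrt(17), then rationalise the remaining surd.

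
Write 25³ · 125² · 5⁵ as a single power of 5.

25³ = 5^6; 125² = 5^6; 5⁵ = 5^5
Combine exponents: 5^17

5^17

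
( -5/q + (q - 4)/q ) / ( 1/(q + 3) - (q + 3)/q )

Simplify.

(-q**2 + 6*q + 27)/(q**2 + 5*q + 9)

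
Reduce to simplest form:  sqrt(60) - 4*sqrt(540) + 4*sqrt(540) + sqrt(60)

sqrt(60) = 2*sqrt(15); 4*sqrt(540) = 24*sqrt(15); 4*sqrt(540) = 24*sqrt(15); sqrt(60) = 2*sqrt(15)
Combine: (2 - 24 + 24 + 2)·sqrt(15) = 4*sqrt(15)

4*sqrt(15)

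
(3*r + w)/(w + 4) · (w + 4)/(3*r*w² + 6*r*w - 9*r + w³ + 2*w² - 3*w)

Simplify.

1/(w² + 2*w - 3)

Factor: 3*r*w² + 6*r*w - 9*r + w³ + 2*w² - 3*w = (w + 3)·(w - 1)·(3*r + w)
Cancel the common factors (w + 4), (3*r + w).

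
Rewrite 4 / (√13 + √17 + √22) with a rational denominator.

(-2*√4862 + 8*√22 + 18*√17 + 26*√13)/205

Group as (√13 + √22) + √17; multiply by (√13 + √22) - √17, then rationalise the remaining surd.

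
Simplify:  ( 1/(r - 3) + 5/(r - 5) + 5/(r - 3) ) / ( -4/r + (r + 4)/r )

(11*r - 45)/(r² - 8*r + 15)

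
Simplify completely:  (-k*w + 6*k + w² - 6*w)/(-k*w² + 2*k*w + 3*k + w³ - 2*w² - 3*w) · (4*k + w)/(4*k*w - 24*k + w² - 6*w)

Factor: -k*w + 6*k + w² - 6*w = (-k + w)·(w - 6);  -k*w² + 2*k*w + 3*k + w³ - 2*w² - 3*w = (-k + w)·(w + 1)·(w - 3);  4*k*w - 24*k + w² - 6*w = (4*k + w)·(w - 6)
Cancel the common factors (4*k + w), (w - 6), (-k + w).

1/(w² - 2*w - 3)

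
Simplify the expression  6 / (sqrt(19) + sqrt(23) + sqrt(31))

(-12*sqrt(13547) + 66*sqrt(31) + 162*sqrt(23) + 210*sqrt(19))/1627

Group as (sqrt(19) + sqrt(23)) + sqrt(31); multiply by (sqrt(19) + sqrt(23)) - sqrt(31), then rationalise the remaining surd.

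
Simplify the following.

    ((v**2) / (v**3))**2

v**(-2)

Inside the bracket: (v**-1)
Raise to the power 2: (v**-2)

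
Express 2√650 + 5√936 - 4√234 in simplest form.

28*√26

2√650 = 10*√26; 5√936 = 30*√26; 4√234 = 12*√26
Combine: (10 + 30 - 12)·√26 = 28*√26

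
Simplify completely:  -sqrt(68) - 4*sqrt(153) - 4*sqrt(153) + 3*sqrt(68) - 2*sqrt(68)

sqrt(68) = 2*sqrt(17); 4*sqrt(153) = 12*sqrt(17); 4*sqrt(153) = 12*sqrt(17); 3*sqrt(68) = 6*sqrt(17); 2*sqrt(68) = 4*sqrt(17)
Combine: (-2 - 12 - 12 + 6 - 4)·sqrt(17) = -24*sqrt(17)

-24*sqrt(17)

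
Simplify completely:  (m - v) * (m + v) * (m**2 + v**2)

Pair the conjugate factors: (m+v)(m-v) = m**2 - v**2, then repeat with the next factor.

m**4 - v**4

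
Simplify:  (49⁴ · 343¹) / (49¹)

7^9

49⁴ = 7^8; 343¹ = 7^3; 49¹ = 7^2
Combine exponents: 7^9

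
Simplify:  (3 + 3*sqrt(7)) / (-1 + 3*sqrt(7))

Multiply numerator and denominator by -3*sqrt(7) - 1.
Denominator becomes -62; numerator becomes -66 - 12*sqrt(7).

(6*sqrt(7) + 33)/31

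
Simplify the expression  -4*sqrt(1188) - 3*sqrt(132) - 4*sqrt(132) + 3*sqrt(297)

-29*sqrt(33)

4*sqrt(1188) = 24*sqrt(33); 3*sqrt(132) = 6*sqrt(33); 4*sqrt(132) = 8*sqrt(33); 3*sqrt(297) = 9*sqrt(33)
Combine: (-24 - 6 - 8 + 9)·sqrt(33) = -29*sqrt(33)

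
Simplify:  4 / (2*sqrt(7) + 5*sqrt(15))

(-8*sqrt(7) + 20*sqrt(15))/347

Multiply numerator and denominator by -2*sqrt(7) + 5*sqrt(15).
Denominator becomes 347; numerator becomes -8*sqrt(7) + 20*sqrt(15).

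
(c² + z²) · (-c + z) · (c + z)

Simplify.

-c⁴ + z⁴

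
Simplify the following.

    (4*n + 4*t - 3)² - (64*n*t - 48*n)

After expansion: 16*n² - 32*n*t + 24*n + 16*t² - 24*t + 9 — a perfect-square trinomial.

(4*n - 4*t + 3)²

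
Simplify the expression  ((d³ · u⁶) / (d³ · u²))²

Inside the bracket: u⁴
Raise to the power 2: u⁸

u⁸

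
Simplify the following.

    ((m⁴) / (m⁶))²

m^(-4)

Inside the bracket: (m^-2)
Raise to the power 2: (m^-4)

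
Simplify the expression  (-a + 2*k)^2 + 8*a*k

Expand the square and combine the 8*a*k term.

(a + 2*k)^2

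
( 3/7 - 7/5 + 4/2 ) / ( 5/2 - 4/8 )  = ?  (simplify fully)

18/35

Numerator: 3/7 - 7/5 + 4/2 = 36/35
Denominator: 5/2 - 4/8 = 2
Divide: (36/35) · (1/2) = 18/35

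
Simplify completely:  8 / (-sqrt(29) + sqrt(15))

Multiply numerator and denominator by sqrt(15) + sqrt(29).
Denominator becomes -14; numerator becomes 8*sqrt(15) + 8*sqrt(29).

(-4*sqrt(29) - 4*sqrt(15))/7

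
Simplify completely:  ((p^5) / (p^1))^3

Inside the bracket: p^4
Raise to the power 3: p^12

p^12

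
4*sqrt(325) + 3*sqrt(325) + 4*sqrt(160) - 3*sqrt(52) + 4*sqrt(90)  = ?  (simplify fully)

28*sqrt(10) + 29*sqrt(13)

4*sqrt(325) = 20*sqrt(13); 3*sqrt(325) = 15*sqrt(13); 4*sqrt(160) = 16*sqrt(10); 3*sqrt(52) = 6*sqrt(13); 4*sqrt(90) = 12*sqrt(10)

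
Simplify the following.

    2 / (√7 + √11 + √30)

(-√2310 - 6*√30 + 13*√11 + 17*√7)/41

Group as (√11 + √30) + √7; multiply by (√11 + √30) - √7, then rationalise the remaining surd.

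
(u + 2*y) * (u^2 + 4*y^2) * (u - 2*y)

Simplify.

u^4 - 16*y^4

Telescope via difference of squares: (u+(2*y))(u-(2*y)) = u^2 - 4*y^2, then repeat with the next factor.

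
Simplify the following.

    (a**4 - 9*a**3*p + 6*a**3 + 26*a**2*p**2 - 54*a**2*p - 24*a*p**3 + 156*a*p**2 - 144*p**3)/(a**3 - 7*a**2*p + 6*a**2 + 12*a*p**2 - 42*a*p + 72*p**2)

Factor: a**4 - 9*a**3*p + 6*a**3 + 26*a**2*p**2 - 54*a**2*p - 24*a*p**3 + 156*a*p**2 - 144*p**3 = (a + 6)*(a - 3*p)*(a - 2*p)*(a - 4*p);  a**3 - 7*a**2*p + 6*a**2 + 12*a*p**2 - 42*a*p + 72*p**2 = (a - 4*p)*(a + 6)*(a - 3*p)
Cancel the common factors (a - 3*p), (a - 4*p), (a + 6).

a - 2*p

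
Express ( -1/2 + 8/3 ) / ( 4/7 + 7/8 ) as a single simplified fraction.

364/243

Numerator: -1/2 + 8/3 = 13/6
Denominator: 4/7 + 7/8 = 81/56
Divide: (13/6) · (56/81) = 364/243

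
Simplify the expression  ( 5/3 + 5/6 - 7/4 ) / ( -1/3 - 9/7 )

Numerator: 5/3 + 5/6 - 7/4 = 3/4
Denominator: -1/3 - 9/7 = -34/21
Divide: (3/4) · (-21/34) = -63/136

-63/136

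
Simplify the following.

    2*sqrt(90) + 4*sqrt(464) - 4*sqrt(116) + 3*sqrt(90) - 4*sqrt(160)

2*sqrt(90) = 6*sqrt(10); 4*sqrt(464) = 16*sqrt(29); 4*sqrt(116) = 8*sqrt(29); 3*sqrt(90) = 9*sqrt(10); 4*sqrt(160) = 16*sqrt(10)

-sqrt(10) + 8*sqrt(29)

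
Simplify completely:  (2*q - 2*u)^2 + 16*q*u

After expansion: 4*q^2 + 8*q*u + 4*u^2 — a perfect-square trinomial.

4*(q + u)^2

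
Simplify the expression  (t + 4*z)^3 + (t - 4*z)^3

Write as f(t,(4*z)) + f(t,-(4*z)) and expand.

2*t*(t^2 + 48*z^2)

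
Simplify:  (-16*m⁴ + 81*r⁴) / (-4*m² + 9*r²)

4*m² + 9*r²

Factor (3*r)^4 - (2*m)^4 and cancel (-4*m² + 9*r²).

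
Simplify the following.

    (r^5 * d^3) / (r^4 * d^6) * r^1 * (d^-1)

Quotient: r^1 * (d^-3)
Multiply by r^1 * (d^-1): add exponents.

r^2/d^4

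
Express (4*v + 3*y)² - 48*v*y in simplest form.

Expand the square and combine the 48*v*y term.

(4*v - 3*y)²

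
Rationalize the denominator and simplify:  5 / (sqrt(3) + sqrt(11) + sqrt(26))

(-45*sqrt(11) - 85*sqrt(3) + 5*sqrt(858) + 30*sqrt(26))/6

Group as (sqrt(3) + sqrt(26)) + sqrt(11); multiply by (sqrt(3) + sqrt(26)) - sqrt(11), then rationalise the remaining surd.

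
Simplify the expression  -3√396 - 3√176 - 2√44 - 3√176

-46*√11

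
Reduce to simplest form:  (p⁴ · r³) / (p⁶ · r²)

r/p²

Quotient: (p^-2) · r¹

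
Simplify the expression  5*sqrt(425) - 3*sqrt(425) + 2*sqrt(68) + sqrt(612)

5*sqrt(425) = 25*sqrt(17); 3*sqrt(425) = 15*sqrt(17); 2*sqrt(68) = 4*sqrt(17); sqrt(612) = 6*sqrt(17)
Combine: (25 - 15 + 4 + 6)·sqrt(17) = 20*sqrt(17)

20*sqrt(17)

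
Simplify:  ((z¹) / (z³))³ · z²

Inside the bracket: (z^-2)
Raise to the power 3: (z^-6)
Multiply by z²: add exponents.

z^(-4)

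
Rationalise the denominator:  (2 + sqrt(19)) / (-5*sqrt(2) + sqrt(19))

(-5*sqrt(38) - 19 - 10*sqrt(2) - 2*sqrt(19))/31

Multiply numerator and denominator by sqrt(19) + 5*sqrt(2).
Denominator becomes -31; numerator becomes 2*sqrt(19) + 10*sqrt(2) + 19 + 5*sqrt(38).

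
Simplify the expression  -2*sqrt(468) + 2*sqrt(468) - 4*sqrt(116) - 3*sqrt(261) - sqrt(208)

2*sqrt(468) = 12*sqrt(13); 2*sqrt(468) = 12*sqrt(13); 4*sqrt(116) = 8*sqrt(29); 3*sqrt(261) = 9*sqrt(29); sqrt(208) = 4*sqrt(13)

-17*sqrt(29) - 4*sqrt(13)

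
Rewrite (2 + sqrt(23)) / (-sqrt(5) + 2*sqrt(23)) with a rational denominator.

Multiply numerator and denominator by sqrt(5) + 2*sqrt(23).
Denominator becomes 87; numerator becomes 2*sqrt(5) + sqrt(115) + 4*sqrt(23) + 46.

(2*sqrt(5) + sqrt(115) + 4*sqrt(23) + 46)/87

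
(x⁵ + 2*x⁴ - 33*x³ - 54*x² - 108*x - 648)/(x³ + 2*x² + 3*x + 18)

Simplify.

x² - 36

Factor: x⁵ + 2*x⁴ - 33*x³ - 54*x² - 108*x - 648 = (x² - x + 6)·(x + 3)·(x + 6)·(x - 6);  x³ + 2*x² + 3*x + 18 = (x² - x + 6)·(x + 3)
Cancel the common factors (x² - x + 6), (x + 3).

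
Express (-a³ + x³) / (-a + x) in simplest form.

Factor as (a-b)(a^2+ab+b^2) with a=x, b=a.

a² + a*x + x²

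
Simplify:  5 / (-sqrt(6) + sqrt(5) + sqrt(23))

Group as (sqrt(5) + sqrt(23)) - sqrt(6); multiply by (sqrt(5) + sqrt(23)) + sqrt(6), then rationalise the remaining surd.

(-60*sqrt(5) - 5*sqrt(690) + 55*sqrt(6) + 30*sqrt(23))/12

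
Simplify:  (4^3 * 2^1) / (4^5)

2^(-3)

4^3 = 2^6; 2^1 = 2^1; 4^5 = 2^10
Combine exponents: 2^(-3)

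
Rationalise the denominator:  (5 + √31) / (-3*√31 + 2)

(-103 - 17*√31)/275

Multiply numerator and denominator by 2 + 3*√31.
Denominator becomes -275; numerator becomes 17*√31 + 103.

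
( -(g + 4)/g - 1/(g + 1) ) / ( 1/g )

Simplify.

Numerator: -(g + 4)/g - 1/(g + 1) = (-g**2 - 6*g - 4)/(g**2 + g)
Denominator: 1/g = 1/g
Divide: ((-g**2 - 6*g - 4)/(g**2 + g)) · (g) = (-g**2 - 6*g - 4)/(g + 1)

(-g**2 - 6*g - 4)/(g + 1)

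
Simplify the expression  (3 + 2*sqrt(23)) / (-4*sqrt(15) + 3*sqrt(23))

Multiply numerator and denominator by 3*sqrt(23) + 4*sqrt(15).
Denominator becomes -33; numerator becomes 9*sqrt(23) + 12*sqrt(15) + 138 + 8*sqrt(345).

(-8*sqrt(345) - 138 - 12*sqrt(15) - 9*sqrt(23))/33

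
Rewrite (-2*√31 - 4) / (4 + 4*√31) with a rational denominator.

Multiply numerator and denominator by -4*√31 + 4.
Denominator becomes -480; numerator becomes 8*√31 + 232.

(-29 - √31)/60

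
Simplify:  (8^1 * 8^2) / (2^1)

2^8

8^1 = 2^3; 8^2 = 2^6; 2^1 = 2^1
Combine exponents: 2^8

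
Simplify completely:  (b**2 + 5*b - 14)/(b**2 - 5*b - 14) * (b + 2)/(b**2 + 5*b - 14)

1/(b - 7)

Factor: b**2 + 5*b - 14 = (b - 2)*(b + 7);  b**2 - 5*b - 14 = (b + 2)*(b - 7);  b**2 + 5*b - 14 = (b - 2)*(b + 7)
Cancel the common factors (b + 7), (b - 2), (b + 2).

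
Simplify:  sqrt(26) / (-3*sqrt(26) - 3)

Multiply numerator and denominator by -3 + 3*sqrt(26).
Denominator becomes -225; numerator becomes -3*sqrt(26) + 78.

(-26 + sqrt(26))/75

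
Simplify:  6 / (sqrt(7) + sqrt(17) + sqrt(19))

Group as (sqrt(7) + sqrt(17)) + sqrt(19); multiply by (sqrt(7) + sqrt(17)) - sqrt(19), then rationalise the remaining surd.

(-12*sqrt(2261) + 30*sqrt(19) + 54*sqrt(17) + 174*sqrt(7))/451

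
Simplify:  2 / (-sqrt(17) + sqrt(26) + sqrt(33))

(-21*sqrt(17) + 5*sqrt(33) + 12*sqrt(26) + sqrt(14586))/417

Group as (sqrt(26) + sqrt(33)) - sqrt(17); multiply by (sqrt(26) + sqrt(33)) + sqrt(17), then rationalise the remaining surd.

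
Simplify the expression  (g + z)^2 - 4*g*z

(g - z)^2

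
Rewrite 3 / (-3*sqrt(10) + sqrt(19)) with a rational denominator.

Multiply numerator and denominator by sqrt(19) + 3*sqrt(10).
Denominator becomes -71; numerator becomes 3*sqrt(19) + 9*sqrt(10).

(-9*sqrt(10) - 3*sqrt(19))/71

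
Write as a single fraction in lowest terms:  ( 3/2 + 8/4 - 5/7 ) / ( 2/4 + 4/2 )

Numerator: 3/2 + 8/4 - 5/7 = 39/14
Denominator: 2/4 + 4/2 = 5/2
Divide: (39/14) · (2/5) = 39/35

39/35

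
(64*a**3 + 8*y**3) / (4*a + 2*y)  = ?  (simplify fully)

16*a**2 - 8*a*y + 4*y**2

Apply the sum-of-cubes factorisation and cancel (4*a + 2*y).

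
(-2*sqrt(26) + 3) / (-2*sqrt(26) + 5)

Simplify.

(4*sqrt(26) + 89)/79

Multiply numerator and denominator by 5 + 2*sqrt(26).
Denominator becomes -79; numerator becomes -89 - 4*sqrt(26).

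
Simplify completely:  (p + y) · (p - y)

p² - y²

Pair the conjugate factors: (p+y)(p-y) = p² - y².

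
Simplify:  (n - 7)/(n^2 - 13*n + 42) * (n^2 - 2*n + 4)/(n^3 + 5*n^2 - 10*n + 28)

1/(n^2 + n - 42)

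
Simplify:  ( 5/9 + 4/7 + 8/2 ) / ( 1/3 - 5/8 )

Numerator: 5/9 + 4/7 + 8/2 = 323/63
Denominator: 1/3 - 5/8 = -7/24
Divide: (323/63) · (-24/7) = -2584/147

-2584/147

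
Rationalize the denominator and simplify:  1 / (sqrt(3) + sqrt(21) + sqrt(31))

Group as (sqrt(21) + sqrt(31)) + sqrt(3); multiply by (sqrt(21) + sqrt(31)) - sqrt(3), then rationalise the remaining surd.

(-6*sqrt(217) - 7*sqrt(31) + 13*sqrt(21) + 49*sqrt(3))/203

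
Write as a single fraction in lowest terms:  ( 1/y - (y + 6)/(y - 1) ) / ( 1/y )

Numerator: 1/y - (y + 6)/(y - 1) = (-y² - 5*y - 1)/(y² - y)
Denominator: 1/y = 1/y
Divide: ((-y² - 5*y - 1)/(y² - y)) · (y) = (-y² - 5*y - 1)/(y - 1)

(-y² - 5*y - 1)/(y - 1)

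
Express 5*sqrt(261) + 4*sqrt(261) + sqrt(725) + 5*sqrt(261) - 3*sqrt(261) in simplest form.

38*sqrt(29)

5*sqrt(261) = 15*sqrt(29); 4*sqrt(261) = 12*sqrt(29); sqrt(725) = 5*sqrt(29); 5*sqrt(261) = 15*sqrt(29); 3*sqrt(261) = 9*sqrt(29)
Combine: (15 + 12 + 5 + 15 - 9)·sqrt(29) = 38*sqrt(29)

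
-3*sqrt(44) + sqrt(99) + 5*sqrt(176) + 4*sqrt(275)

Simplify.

3*sqrt(44) = 6*sqrt(11); sqrt(99) = 3*sqrt(11); 5*sqrt(176) = 20*sqrt(11); 4*sqrt(275) = 20*sqrt(11)
Combine: (-6 + 3 + 20 + 20)·sqrt(11) = 37*sqrt(11)

37*sqrt(11)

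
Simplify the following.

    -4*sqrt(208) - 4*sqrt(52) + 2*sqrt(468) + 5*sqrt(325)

13*sqrt(13)

4*sqrt(208) = 16*sqrt(13); 4*sqrt(52) = 8*sqrt(13); 2*sqrt(468) = 12*sqrt(13); 5*sqrt(325) = 25*sqrt(13)
Combine: (-16 - 8 + 12 + 25)·sqrt(13) = 13*sqrt(13)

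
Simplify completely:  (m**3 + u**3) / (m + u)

m**2 - m*u + u**2

Apply the sum-of-cubes factorisation and cancel (m + u).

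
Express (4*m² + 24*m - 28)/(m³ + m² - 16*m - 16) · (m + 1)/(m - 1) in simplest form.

Factor: 4*m² + 24*m - 28 = 4·(m - 1)·(m + 7);  m³ + m² - 16*m - 16 = (m + 4)·(m - 4)·(m + 1)
Cancel the common factors (m - 1), (m + 1).

(4*m + 28)/(m² - 16)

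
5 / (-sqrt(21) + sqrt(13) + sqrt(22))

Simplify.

(-35*sqrt(21) + 30*sqrt(22) + 75*sqrt(13) + 5*sqrt(6006))/474

Group as (sqrt(13) + sqrt(22)) - sqrt(21); multiply by (sqrt(13) + sqrt(22)) + sqrt(21), then rationalise the remaining surd.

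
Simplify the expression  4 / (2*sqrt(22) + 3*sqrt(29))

Multiply numerator and denominator by -3*sqrt(29) + 2*sqrt(22).
Denominator becomes -173; numerator becomes -12*sqrt(29) + 8*sqrt(22).

(-8*sqrt(22) + 12*sqrt(29))/173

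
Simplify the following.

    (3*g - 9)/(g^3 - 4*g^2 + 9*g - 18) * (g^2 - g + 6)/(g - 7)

Factor: 3*g - 9 = 3*(g - 3);  g^3 - 4*g^2 + 9*g - 18 = (g - 3)*(g^2 - g + 6)
Cancel the common factors (g^2 - g + 6), (g - 3).

3/(g - 7)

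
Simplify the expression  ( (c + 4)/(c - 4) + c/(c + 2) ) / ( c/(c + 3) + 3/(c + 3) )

(2*c**2 + 2*c + 8)/(c**2 - 2*c - 8)

Numerator: (c + 4)/(c - 4) + c/(c + 2) = (2*c**2 + 2*c + 8)/(c**2 - 2*c - 8)
Denominator: c/(c + 3) + 3/(c + 3) = 1
Divide: ((2*c**2 + 2*c + 8)/(c**2 - 2*c - 8)) · (1) = (2*c**2 + 2*c + 8)/(c**2 - 2*c - 8)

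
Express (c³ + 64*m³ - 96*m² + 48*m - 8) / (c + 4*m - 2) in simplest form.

Factor as (a+b)(a^2-ab+b^2) with a=c, b=(4*m - 2).

c² - 4*c*m + 2*c + 16*m² - 16*m + 4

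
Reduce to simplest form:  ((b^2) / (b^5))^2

Inside the bracket: (b^-3)
Raise to the power 2: (b^-6)

b^(-6)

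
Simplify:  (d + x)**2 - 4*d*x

(d - x)**2

Expand the square and combine the 4*d*x term.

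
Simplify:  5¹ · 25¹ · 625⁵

5¹ = 5^1; 25¹ = 5^2; 625⁵ = 5^20
Combine exponents: 5^23

5^23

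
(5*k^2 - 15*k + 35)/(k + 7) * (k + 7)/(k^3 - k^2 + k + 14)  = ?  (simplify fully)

Factor: 5*k^2 - 15*k + 35 = 5*(k^2 - 3*k + 7);  k^3 - k^2 + k + 14 = (k^2 - 3*k + 7)*(k + 2)
Cancel the common factors (k^2 - 3*k + 7), (k + 7).

5/(k + 2)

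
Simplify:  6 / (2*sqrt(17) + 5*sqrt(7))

(-12*sqrt(17) + 30*sqrt(7))/107

Multiply numerator and denominator by -5*sqrt(7) + 2*sqrt(17).
Denominator becomes -107; numerator becomes -30*sqrt(7) + 12*sqrt(17).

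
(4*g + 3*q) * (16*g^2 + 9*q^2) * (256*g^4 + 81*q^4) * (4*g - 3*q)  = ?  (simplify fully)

65536*g^8 - 6561*q^8

Pair the conjugate factors: ((4*g)+(3*q))((4*g)-(3*q)) = 16*g^2 - 9*q^2, then repeat with the next factor.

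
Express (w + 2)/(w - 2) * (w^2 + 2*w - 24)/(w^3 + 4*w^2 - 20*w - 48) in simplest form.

Factor: w^2 + 2*w - 24 = (w - 4)*(w + 6);  w^3 + 4*w^2 - 20*w - 48 = (w + 6)*(w + 2)*(w - 4)
Cancel the common factors (w - 4), (w + 6), (w + 2).

1/(w - 2)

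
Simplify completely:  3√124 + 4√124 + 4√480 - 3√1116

-4*√31 + 16*√30

3√124 = 6*√31; 4√124 = 8*√31; 4√480 = 16*√30; 3√1116 = 18*√31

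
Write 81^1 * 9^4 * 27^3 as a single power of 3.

3^21

81^1 = 3^4; 9^4 = 3^8; 27^3 = 3^9
Combine exponents: 3^21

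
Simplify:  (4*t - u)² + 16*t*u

After expansion: 16*t² + 8*t*u + u² — a perfect-square trinomial.

(4*t + u)²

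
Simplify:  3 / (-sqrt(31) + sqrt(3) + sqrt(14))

(-21*sqrt(31) - 30*sqrt(14) - 63*sqrt(3) - 3*sqrt(1302))/14

Group as (sqrt(3) + sqrt(14)) - sqrt(31); multiply by (sqrt(3) + sqrt(14)) + sqrt(31), then rationalise the remaining surd.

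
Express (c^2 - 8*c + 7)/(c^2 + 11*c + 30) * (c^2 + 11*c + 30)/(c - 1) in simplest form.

c - 7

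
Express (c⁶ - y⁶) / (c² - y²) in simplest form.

Factor c^6 - y^6 and cancel (c² - y²).

c⁴ + c²*y² + y⁴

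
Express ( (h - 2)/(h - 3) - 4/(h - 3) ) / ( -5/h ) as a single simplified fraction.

Numerator: (h - 2)/(h - 3) - 4/(h - 3) = (h - 6)/(h - 3)
Denominator: -5/h = -5/h
Divide: ((h - 6)/(h - 3)) · (-h/5) = (-h**2 + 6*h)/(5*h - 15)

(-h**2 + 6*h)/(5*h - 15)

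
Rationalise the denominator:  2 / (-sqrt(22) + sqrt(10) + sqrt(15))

Group as (sqrt(10) + sqrt(15)) - sqrt(22); multiply by (sqrt(10) + sqrt(15)) + sqrt(22), then rationalise the remaining surd.

(-6*sqrt(22) + 34*sqrt(15) + 54*sqrt(10) + 40*sqrt(33))/591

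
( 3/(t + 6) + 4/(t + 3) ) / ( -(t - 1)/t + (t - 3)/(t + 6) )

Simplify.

Numerator: 3/(t + 6) + 4/(t + 3) = (7*t + 33)/(t^2 + 9*t + 18)
Denominator: -(t - 1)/t + (t - 3)/(t + 6) = (-8*t + 6)/(t^2 + 6*t)
Divide: ((7*t + 33)/(t^2 + 9*t + 18)) · ((t^2 + 6*t)/(-8*t + 6)) = (-7*t^2 - 33*t)/(8*t^2 + 18*t - 18)

(-7*t^2 - 33*t)/(8*t^2 + 18*t - 18)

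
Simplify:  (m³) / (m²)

m

Quotient: m¹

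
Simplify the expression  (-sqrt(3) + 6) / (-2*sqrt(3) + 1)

-sqrt(3)

Multiply numerator and denominator by 1 + 2*sqrt(3).
Denominator becomes -11; numerator becomes 11*sqrt(3).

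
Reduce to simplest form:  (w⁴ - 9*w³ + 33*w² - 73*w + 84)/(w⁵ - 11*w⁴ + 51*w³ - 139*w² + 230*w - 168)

Factor: w⁴ - 9*w³ + 33*w² - 73*w + 84 = (w - 3)·(w - 4)·(w² - 2*w + 7);  w⁵ - 11*w⁴ + 51*w³ - 139*w² + 230*w - 168 = (w - 2)·(w - 3)·(w - 4)·(w² - 2*w + 7)
Cancel the common factors (w² - 2*w + 7), (w - 4), (w - 3).

1/(w - 2)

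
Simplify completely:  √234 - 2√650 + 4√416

9*√26

√234 = 3*√26; 2√650 = 10*√26; 4√416 = 16*√26
Combine: (3 - 10 + 16)·√26 = 9*√26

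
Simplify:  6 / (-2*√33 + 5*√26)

(6*√33 + 15*√26)/259

Multiply numerator and denominator by 2*√33 + 5*√26.
Denominator becomes 518; numerator becomes 12*√33 + 30*√26.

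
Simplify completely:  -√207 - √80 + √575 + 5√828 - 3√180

√207 = 3*√23; √80 = 4*√5; √575 = 5*√23; 5√828 = 30*√23; 3√180 = 18*√5

-22*√5 + 32*√23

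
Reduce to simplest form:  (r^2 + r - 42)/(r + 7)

Factor: r^2 + r - 42 = (r + 7)*(r - 6)
Cancel the common factor (r + 7).

r - 6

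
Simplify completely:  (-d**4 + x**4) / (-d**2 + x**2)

-d**4 + x**4 factors as (-d + x)*(d + x)*(d**2 + x**2).

d**2 + x**2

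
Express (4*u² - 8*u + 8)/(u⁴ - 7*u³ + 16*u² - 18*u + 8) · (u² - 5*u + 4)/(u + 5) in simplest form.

4/(u + 5)

Factor: 4*u² - 8*u + 8 = 4·(u² - 2*u + 2);  u⁴ - 7*u³ + 16*u² - 18*u + 8 = (u - 1)·(u² - 2*u + 2)·(u - 4);  u² - 5*u + 4 = (u - 4)·(u - 1)
Cancel the common factors (u² - 2*u + 2), (u - 1), (u - 4).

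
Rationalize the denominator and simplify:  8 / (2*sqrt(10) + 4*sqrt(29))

Multiply numerator and denominator by -4*sqrt(29) + 2*sqrt(10).
Denominator becomes -424; numerator becomes -32*sqrt(29) + 16*sqrt(10).

(-2*sqrt(10) + 4*sqrt(29))/53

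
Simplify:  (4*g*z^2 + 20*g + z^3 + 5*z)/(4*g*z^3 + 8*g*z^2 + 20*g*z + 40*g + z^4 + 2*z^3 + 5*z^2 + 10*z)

1/(z + 2)

Factor: 4*g*z^2 + 20*g + z^3 + 5*z = (z^2 + 5)*(4*g + z);  4*g*z^3 + 8*g*z^2 + 20*g*z + 40*g + z^4 + 2*z^3 + 5*z^2 + 10*z = (4*g + z)*(z + 2)*(z^2 + 5)
Cancel the common factors (z^2 + 5), (4*g + z).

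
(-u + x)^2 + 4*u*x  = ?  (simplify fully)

(u + x)^2

Expanding gives u^2 + 2*u*x + x^2, a perfect square.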